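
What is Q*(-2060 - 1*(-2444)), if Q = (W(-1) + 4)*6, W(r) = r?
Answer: 6912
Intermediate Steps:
Q = 18 (Q = (-1 + 4)*6 = 3*6 = 18)
Q*(-2060 - 1*(-2444)) = 18*(-2060 - 1*(-2444)) = 18*(-2060 + 2444) = 18*384 = 6912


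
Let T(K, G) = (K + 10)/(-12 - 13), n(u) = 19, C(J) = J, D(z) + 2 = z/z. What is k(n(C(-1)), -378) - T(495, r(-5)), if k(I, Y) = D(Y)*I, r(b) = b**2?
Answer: 6/5 ≈ 1.2000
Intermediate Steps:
D(z) = -1 (D(z) = -2 + z/z = -2 + 1 = -1)
T(K, G) = -2/5 - K/25 (T(K, G) = (10 + K)/(-25) = (10 + K)*(-1/25) = -2/5 - K/25)
k(I, Y) = -I
k(n(C(-1)), -378) - T(495, r(-5)) = -1*19 - (-2/5 - 1/25*495) = -19 - (-2/5 - 99/5) = -19 - 1*(-101/5) = -19 + 101/5 = 6/5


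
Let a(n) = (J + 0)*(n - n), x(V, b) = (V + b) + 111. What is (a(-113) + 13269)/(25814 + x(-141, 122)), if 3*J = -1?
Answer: 13269/25906 ≈ 0.51220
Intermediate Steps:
J = -⅓ (J = (⅓)*(-1) = -⅓ ≈ -0.33333)
x(V, b) = 111 + V + b
a(n) = 0 (a(n) = (-⅓ + 0)*(n - n) = -⅓*0 = 0)
(a(-113) + 13269)/(25814 + x(-141, 122)) = (0 + 13269)/(25814 + (111 - 141 + 122)) = 13269/(25814 + 92) = 13269/25906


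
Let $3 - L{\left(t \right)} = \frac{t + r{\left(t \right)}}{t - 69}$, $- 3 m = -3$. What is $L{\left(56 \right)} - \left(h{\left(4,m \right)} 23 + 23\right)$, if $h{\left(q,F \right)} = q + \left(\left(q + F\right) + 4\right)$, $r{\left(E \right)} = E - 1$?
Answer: $- \frac{4036}{13} \approx -310.46$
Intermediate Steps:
$r{\left(E \right)} = -1 + E$ ($r{\left(E \right)} = E - 1 = -1 + E$)
$m = 1$ ($m = \left(- \frac{1}{3}\right) \left(-3\right) = 1$)
$L{\left(t \right)} = 3 - \frac{-1 + 2 t}{-69 + t}$ ($L{\left(t \right)} = 3 - \frac{t + \left(-1 + t\right)}{t - 69} = 3 - \frac{-1 + 2 t}{-69 + t}$)
$h{\left(q,F \right)} = 4 + F + 2 q$ ($h{\left(q,F \right)} = q + \left(\left(F + q\right) + 4\right) = q + \left(4 + F + q\right) = 4 + F + 2 q$)
$L{\left(56 \right)} - \left(h{\left(4,m \right)} 23 + 23\right) = \frac{-206 + 56}{-69 + 56} - \left(\left(4 + 1 + 2 \cdot 4\right) 23 + 23\right) = \frac{1}{-13} \left(-150\right) - \left(\left(4 + 1 + 8\right) 23 + 23\right) = \left(- \frac{1}{13}\right) \left(-150\right) - \left(13 \cdot 23 + 23\right) = \frac{150}{13} - \left(299 + 23\right) = \frac{150}{13} - 322 = - \frac{4036}{13}$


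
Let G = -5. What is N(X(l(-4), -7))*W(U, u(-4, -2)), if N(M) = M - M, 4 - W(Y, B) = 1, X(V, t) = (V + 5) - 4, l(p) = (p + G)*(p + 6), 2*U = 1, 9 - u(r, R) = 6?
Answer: 0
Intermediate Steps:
u(r, R) = 3 (u(r, R) = 9 - 1*6 = 9 - 6 = 3)
U = 1/2 (U = (1/2)*1 = 1/2 ≈ 0.50000)
l(p) = (-5 + p)*(6 + p) (l(p) = (p - 5)*(p + 6) = (-5 + p)*(6 + p))
X(V, t) = 1 + V (X(V, t) = (5 + V) - 4 = 1 + V)
W(Y, B) = 3 (W(Y, B) = 4 - 1*1 = 4 - 1 = 3)
N(M) = 0
N(X(l(-4), -7))*W(U, u(-4, -2)) = 0*3 = 0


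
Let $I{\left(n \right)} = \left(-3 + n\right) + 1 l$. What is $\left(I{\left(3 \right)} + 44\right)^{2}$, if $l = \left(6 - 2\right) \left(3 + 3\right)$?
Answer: $4624$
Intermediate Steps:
$l = 24$ ($l = 4 \cdot 6 = 24$)
$I{\left(n \right)} = 21 + n$ ($I{\left(n \right)} = \left(-3 + n\right) + 1 \cdot 24 = \left(-3 + n\right) + 24 = 21 + n$)
$\left(I{\left(3 \right)} + 44\right)^{2} = \left(\left(21 + 3\right) + 44\right)^{2} = \left(24 + 44\right)^{2} = 68^{2} = 4624$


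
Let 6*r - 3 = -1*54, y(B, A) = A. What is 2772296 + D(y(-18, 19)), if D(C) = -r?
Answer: 5544609/2 ≈ 2.7723e+6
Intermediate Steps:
r = -17/2 (r = ½ + (-1*54)/6 = ½ + (⅙)*(-54) = ½ - 9 = -17/2 ≈ -8.5000)
D(C) = 17/2 (D(C) = -1*(-17/2) = 17/2)
2772296 + D(y(-18, 19)) = 2772296 + 17/2 = 5544609/2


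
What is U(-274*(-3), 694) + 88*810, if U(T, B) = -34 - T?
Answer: 70424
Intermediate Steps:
U(-274*(-3), 694) + 88*810 = (-34 - (-274)*(-3)) + 88*810 = (-34 - 1*822) + 71280 = (-34 - 822) + 71280 = -856 + 71280 = 70424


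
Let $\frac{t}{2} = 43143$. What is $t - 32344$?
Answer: $53942$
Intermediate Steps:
$t = 86286$ ($t = 2 \cdot 43143 = 86286$)
$t - 32344 = 86286 - 32344 = 53942$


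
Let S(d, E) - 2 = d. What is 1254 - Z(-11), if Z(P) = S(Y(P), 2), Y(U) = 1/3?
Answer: 3755/3 ≈ 1251.7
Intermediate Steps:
Y(U) = ⅓
S(d, E) = 2 + d
Z(P) = 7/3 (Z(P) = 2 + ⅓ = 7/3)
1254 - Z(-11) = 1254 - 1*7/3 = 1254 - 7/3 = 3755/3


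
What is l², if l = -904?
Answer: 817216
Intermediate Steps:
l² = (-904)² = 817216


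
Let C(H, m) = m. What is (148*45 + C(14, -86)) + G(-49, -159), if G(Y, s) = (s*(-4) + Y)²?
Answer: 351143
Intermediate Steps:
G(Y, s) = (Y - 4*s)² (G(Y, s) = (-4*s + Y)² = (Y - 4*s)²)
(148*45 + C(14, -86)) + G(-49, -159) = (148*45 - 86) + (-49 - 4*(-159))² = (6660 - 86) + (-49 + 636)² = 6574 + 587² = 6574 + 344569 = 351143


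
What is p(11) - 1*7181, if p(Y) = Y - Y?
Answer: -7181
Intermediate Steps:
p(Y) = 0
p(11) - 1*7181 = 0 - 1*7181 = 0 - 7181 = -7181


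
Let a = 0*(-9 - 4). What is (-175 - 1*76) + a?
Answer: -251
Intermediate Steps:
a = 0 (a = 0*(-13) = 0)
(-175 - 1*76) + a = (-175 - 1*76) + 0 = (-175 - 76) + 0 = -251 + 0 = -251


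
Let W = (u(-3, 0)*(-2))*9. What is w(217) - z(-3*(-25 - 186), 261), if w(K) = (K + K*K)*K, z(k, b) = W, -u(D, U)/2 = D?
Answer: 10265510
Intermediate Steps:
u(D, U) = -2*D
W = -108 (W = (-2*(-3)*(-2))*9 = (6*(-2))*9 = -12*9 = -108)
z(k, b) = -108
w(K) = K*(K + K²) (w(K) = (K + K²)*K = K*(K + K²))
w(217) - z(-3*(-25 - 186), 261) = 217²*(1 + 217) - 1*(-108) = 47089*218 + 108 = 10265402 + 108 = 10265510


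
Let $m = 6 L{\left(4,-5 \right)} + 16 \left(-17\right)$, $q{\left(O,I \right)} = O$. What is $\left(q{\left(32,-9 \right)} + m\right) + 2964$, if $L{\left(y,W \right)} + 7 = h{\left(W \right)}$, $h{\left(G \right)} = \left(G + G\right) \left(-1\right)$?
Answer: $2742$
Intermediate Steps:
$h{\left(G \right)} = - 2 G$ ($h{\left(G \right)} = 2 G \left(-1\right) = - 2 G$)
$L{\left(y,W \right)} = -7 - 2 W$
$m = -254$ ($m = 6 \left(-7 - -10\right) + 16 \left(-17\right) = 6 \left(-7 + 10\right) - 272 = 6 \cdot 3 - 272 = 18 - 272 = -254$)
$\left(q{\left(32,-9 \right)} + m\right) + 2964 = \left(32 - 254\right) + 2964 = -222 + 2964 = 2742$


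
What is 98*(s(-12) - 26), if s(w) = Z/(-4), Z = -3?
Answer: -4949/2 ≈ -2474.5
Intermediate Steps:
s(w) = 3/4 (s(w) = -3/(-4) = -3*(-1/4) = 3/4)
98*(s(-12) - 26) = 98*(3/4 - 26) = 98*(-101/4) = -4949/2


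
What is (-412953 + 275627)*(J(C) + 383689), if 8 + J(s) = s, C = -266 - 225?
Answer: -52621949940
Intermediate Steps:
C = -491
J(s) = -8 + s
(-412953 + 275627)*(J(C) + 383689) = (-412953 + 275627)*((-8 - 491) + 383689) = -137326*(-499 + 383689) = -137326*383190 = -52621949940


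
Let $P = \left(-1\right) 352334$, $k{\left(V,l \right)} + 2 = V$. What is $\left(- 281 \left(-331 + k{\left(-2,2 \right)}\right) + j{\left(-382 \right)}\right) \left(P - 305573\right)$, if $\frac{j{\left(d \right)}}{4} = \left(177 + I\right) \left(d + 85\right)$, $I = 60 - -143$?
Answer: $235073460635$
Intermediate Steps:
$I = 203$ ($I = 60 + 143 = 203$)
$k{\left(V,l \right)} = -2 + V$
$P = -352334$
$j{\left(d \right)} = 129200 + 1520 d$ ($j{\left(d \right)} = 4 \left(177 + 203\right) \left(d + 85\right) = 4 \cdot 380 \left(85 + d\right) = 4 \left(32300 + 380 d\right) = 129200 + 1520 d$)
$\left(- 281 \left(-331 + k{\left(-2,2 \right)}\right) + j{\left(-382 \right)}\right) \left(P - 305573\right) = \left(- 281 \left(-331 - 4\right) + \left(129200 + 1520 \left(-382\right)\right)\right) \left(-352334 - 305573\right) = \left(- 281 \left(-331 - 4\right) + \left(129200 - 580640\right)\right) \left(-657907\right) = \left(\left(-281\right) \left(-335\right) - 451440\right) \left(-657907\right) = \left(94135 - 451440\right) \left(-657907\right) = \left(-357305\right) \left(-657907\right) = 235073460635$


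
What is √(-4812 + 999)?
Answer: I*√3813 ≈ 61.75*I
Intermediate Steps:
√(-4812 + 999) = √(-3813) = I*√3813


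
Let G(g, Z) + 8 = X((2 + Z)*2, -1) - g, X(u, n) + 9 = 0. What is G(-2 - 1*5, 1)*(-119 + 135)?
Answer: -160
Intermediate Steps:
X(u, n) = -9 (X(u, n) = -9 + 0 = -9)
G(g, Z) = -17 - g (G(g, Z) = -8 + (-9 - g) = -17 - g)
G(-2 - 1*5, 1)*(-119 + 135) = (-17 - (-2 - 1*5))*(-119 + 135) = (-17 - (-2 - 5))*16 = (-17 - 1*(-7))*16 = (-17 + 7)*16 = -10*16 = -160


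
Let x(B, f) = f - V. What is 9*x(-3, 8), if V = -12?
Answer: 180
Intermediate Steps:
x(B, f) = 12 + f (x(B, f) = f - 1*(-12) = f + 12 = 12 + f)
9*x(-3, 8) = 9*(12 + 8) = 9*20 = 180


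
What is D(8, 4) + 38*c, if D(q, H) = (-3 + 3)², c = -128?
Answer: -4864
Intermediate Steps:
D(q, H) = 0 (D(q, H) = 0² = 0)
D(8, 4) + 38*c = 0 + 38*(-128) = 0 - 4864 = -4864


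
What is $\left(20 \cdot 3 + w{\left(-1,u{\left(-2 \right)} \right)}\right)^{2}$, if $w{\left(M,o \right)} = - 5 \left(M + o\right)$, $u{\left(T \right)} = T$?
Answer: $5625$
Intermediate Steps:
$w{\left(M,o \right)} = - 5 M - 5 o$
$\left(20 \cdot 3 + w{\left(-1,u{\left(-2 \right)} \right)}\right)^{2} = \left(20 \cdot 3 - -15\right)^{2} = \left(60 + \left(5 + 10\right)\right)^{2} = \left(60 + 15\right)^{2} = 75^{2} = 5625$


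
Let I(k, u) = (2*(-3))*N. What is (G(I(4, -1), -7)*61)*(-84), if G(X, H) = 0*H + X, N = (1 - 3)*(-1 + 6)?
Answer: -307440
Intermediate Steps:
N = -10 (N = -2*5 = -10)
I(k, u) = 60 (I(k, u) = (2*(-3))*(-10) = -6*(-10) = 60)
G(X, H) = X (G(X, H) = 0 + X = X)
(G(I(4, -1), -7)*61)*(-84) = (60*61)*(-84) = 3660*(-84) = -307440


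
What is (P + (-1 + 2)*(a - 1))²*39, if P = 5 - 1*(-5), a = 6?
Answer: 8775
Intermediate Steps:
P = 10 (P = 5 + 5 = 10)
(P + (-1 + 2)*(a - 1))²*39 = (10 + (-1 + 2)*(6 - 1))²*39 = (10 + 1*5)²*39 = (10 + 5)²*39 = 15²*39 = 225*39 = 8775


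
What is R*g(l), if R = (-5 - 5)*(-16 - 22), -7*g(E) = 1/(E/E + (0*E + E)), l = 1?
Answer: -190/7 ≈ -27.143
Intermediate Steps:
g(E) = -1/(7*(1 + E)) (g(E) = -1/(7*(E/E + (0*E + E))) = -1/(7*(1 + (0 + E))) = -1/(7*(1 + E)))
R = 380 (R = -10*(-38) = 380)
R*g(l) = 380*(-1/(7 + 7*1)) = 380*(-1/(7 + 7)) = 380*(-1/14) = -190/7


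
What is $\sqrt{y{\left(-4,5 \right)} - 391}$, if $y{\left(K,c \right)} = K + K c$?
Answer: $i \sqrt{415} \approx 20.372 i$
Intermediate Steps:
$\sqrt{y{\left(-4,5 \right)} - 391} = \sqrt{- 4 \left(1 + 5\right) - 391} = \sqrt{\left(-4\right) 6 - 391} = \sqrt{-24 - 391} = \sqrt{-415} = i \sqrt{415}$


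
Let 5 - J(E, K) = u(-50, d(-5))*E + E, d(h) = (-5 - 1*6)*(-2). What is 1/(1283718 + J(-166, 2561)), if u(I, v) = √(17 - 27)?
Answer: 1283889/1648371239881 - 166*I*√10/1648371239881 ≈ 7.7888e-7 - 3.1846e-10*I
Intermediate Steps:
d(h) = 22 (d(h) = (-5 - 6)*(-2) = -11*(-2) = 22)
u(I, v) = I*√10 (u(I, v) = √(-10) = I*√10)
J(E, K) = 5 - E - I*E*√10 (J(E, K) = 5 - ((I*√10)*E + E) = 5 - (I*E*√10 + E) = 5 - (E + I*E*√10) = 5 + (-E - I*E*√10) = 5 - E - I*E*√10)
1/(1283718 + J(-166, 2561)) = 1/(1283718 + (5 - 1*(-166) - 1*I*(-166)*√10)) = 1/(1283718 + (5 + 166 + 166*I*√10)) = 1/(1283718 + (171 + 166*I*√10)) = 1/(1283889 + 166*I*√10)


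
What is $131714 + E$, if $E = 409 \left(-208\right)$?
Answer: $46642$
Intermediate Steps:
$E = -85072$
$131714 + E = 131714 - 85072 = 46642$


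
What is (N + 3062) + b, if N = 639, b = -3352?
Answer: 349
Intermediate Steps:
(N + 3062) + b = (639 + 3062) - 3352 = 3701 - 3352 = 349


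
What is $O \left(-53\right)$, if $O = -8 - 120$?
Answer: $6784$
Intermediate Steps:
$O = -128$ ($O = -8 - 120 = -128$)
$O \left(-53\right) = \left(-128\right) \left(-53\right) = 6784$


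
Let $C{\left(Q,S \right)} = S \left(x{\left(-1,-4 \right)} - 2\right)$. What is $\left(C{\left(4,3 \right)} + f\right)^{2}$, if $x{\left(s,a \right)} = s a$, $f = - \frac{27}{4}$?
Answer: $\frac{9}{16} \approx 0.5625$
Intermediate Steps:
$f = - \frac{27}{4}$ ($f = \left(-27\right) \frac{1}{4} = - \frac{27}{4} \approx -6.75$)
$x{\left(s,a \right)} = a s$
$C{\left(Q,S \right)} = 2 S$ ($C{\left(Q,S \right)} = S \left(\left(-4\right) \left(-1\right) - 2\right) = S \left(4 - 2\right) = S 2 = 2 S$)
$\left(C{\left(4,3 \right)} + f\right)^{2} = \left(2 \cdot 3 - \frac{27}{4}\right)^{2} = \left(6 - \frac{27}{4}\right)^{2} = \left(- \frac{3}{4}\right)^{2} = \frac{9}{16}$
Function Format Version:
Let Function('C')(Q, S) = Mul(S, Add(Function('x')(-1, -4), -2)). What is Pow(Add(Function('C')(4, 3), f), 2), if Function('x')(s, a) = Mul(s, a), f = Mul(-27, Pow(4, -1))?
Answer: Rational(9, 16) ≈ 0.56250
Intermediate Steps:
f = Rational(-27, 4) (f = Mul(-27, Rational(1, 4)) = Rational(-27, 4) ≈ -6.7500)
Function('x')(s, a) = Mul(a, s)
Function('C')(Q, S) = Mul(2, S) (Function('C')(Q, S) = Mul(S, Add(Mul(-4, -1), -2)) = Mul(S, Add(4, -2)) = Mul(S, 2) = Mul(2, S))
Pow(Add(Function('C')(4, 3), f), 2) = Pow(Add(Mul(2, 3), Rational(-27, 4)), 2) = Pow(Add(6, Rational(-27, 4)), 2) = Pow(Rational(-3, 4), 2) = Rational(9, 16)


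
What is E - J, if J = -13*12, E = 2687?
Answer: 2843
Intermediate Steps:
J = -156
E - J = 2687 - 1*(-156) = 2687 + 156 = 2843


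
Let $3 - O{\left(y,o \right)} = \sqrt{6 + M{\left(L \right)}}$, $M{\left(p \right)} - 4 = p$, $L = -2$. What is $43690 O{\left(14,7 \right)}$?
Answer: $131070 - 87380 \sqrt{2} \approx 7496.0$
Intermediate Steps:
$M{\left(p \right)} = 4 + p$
$O{\left(y,o \right)} = 3 - 2 \sqrt{2}$ ($O{\left(y,o \right)} = 3 - \sqrt{6 + \left(4 - 2\right)} = 3 - \sqrt{6 + 2} = 3 - \sqrt{8} = 3 - 2 \sqrt{2}$)
$43690 O{\left(14,7 \right)} = 43690 \left(3 - 2 \sqrt{2}\right) = 131070 - 87380 \sqrt{2}$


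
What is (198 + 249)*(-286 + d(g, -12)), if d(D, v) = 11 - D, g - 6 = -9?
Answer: -121584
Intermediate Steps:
g = -3 (g = 6 - 9 = -3)
(198 + 249)*(-286 + d(g, -12)) = (198 + 249)*(-286 + (11 - 1*(-3))) = 447*(-286 + (11 + 3)) = 447*(-286 + 14) = 447*(-272) = -121584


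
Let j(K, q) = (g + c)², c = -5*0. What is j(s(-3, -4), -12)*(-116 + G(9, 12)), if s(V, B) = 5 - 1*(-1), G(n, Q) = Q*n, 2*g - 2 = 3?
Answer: -50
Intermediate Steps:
g = 5/2 (g = 1 + (½)*3 = 1 + 3/2 = 5/2 ≈ 2.5000)
c = 0
s(V, B) = 6 (s(V, B) = 5 + 1 = 6)
j(K, q) = 25/4 (j(K, q) = (5/2 + 0)² = (5/2)² = 25/4)
j(s(-3, -4), -12)*(-116 + G(9, 12)) = 25*(-116 + 12*9)/4 = 25*(-116 + 108)/4 = (25/4)*(-8) = -50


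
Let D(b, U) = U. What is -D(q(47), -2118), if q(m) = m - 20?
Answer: 2118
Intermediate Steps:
q(m) = -20 + m
-D(q(47), -2118) = -1*(-2118) = 2118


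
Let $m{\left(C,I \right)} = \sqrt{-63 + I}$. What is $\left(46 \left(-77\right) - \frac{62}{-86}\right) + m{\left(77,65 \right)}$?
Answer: $- \frac{152275}{43} + \sqrt{2} \approx -3539.9$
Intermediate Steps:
$\left(46 \left(-77\right) - \frac{62}{-86}\right) + m{\left(77,65 \right)} = \left(46 \left(-77\right) - \frac{62}{-86}\right) + \sqrt{-63 + 65} = \left(-3542 - - \frac{31}{43}\right) + \sqrt{2} = \left(-3542 + \frac{31}{43}\right) + \sqrt{2} = - \frac{152275}{43} + \sqrt{2}$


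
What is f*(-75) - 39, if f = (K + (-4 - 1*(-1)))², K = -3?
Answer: -2739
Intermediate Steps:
f = 36 (f = (-3 + (-4 - 1*(-1)))² = (-3 + (-4 + 1))² = (-3 - 3)² = (-6)² = 36)
f*(-75) - 39 = 36*(-75) - 39 = -2700 - 39 = -2739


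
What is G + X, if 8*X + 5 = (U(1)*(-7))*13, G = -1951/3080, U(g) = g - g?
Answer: -969/770 ≈ -1.2584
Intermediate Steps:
U(g) = 0
G = -1951/3080 (G = -1951*1/3080 = -1951/3080 ≈ -0.63344)
X = -5/8 (X = -5/8 + ((0*(-7))*13)/8 = -5/8 + (0*13)/8 = -5/8 + (1/8)*0 = -5/8 + 0 = -5/8 ≈ -0.62500)
G + X = -1951/3080 - 5/8 = -969/770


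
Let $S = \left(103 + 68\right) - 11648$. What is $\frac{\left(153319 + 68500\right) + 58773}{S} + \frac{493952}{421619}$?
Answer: $- \frac{112633831344}{4838921263} \approx -23.277$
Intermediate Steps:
$S = -11477$ ($S = 171 - 11648 = -11477$)
$\frac{\left(153319 + 68500\right) + 58773}{S} + \frac{493952}{421619} = \frac{\left(153319 + 68500\right) + 58773}{-11477} + \frac{493952}{421619} = \left(221819 + 58773\right) \left(- \frac{1}{11477}\right) + 493952 \cdot \frac{1}{421619} = 280592 \left(- \frac{1}{11477}\right) + \frac{493952}{421619} = - \frac{280592}{11477} + \frac{493952}{421619} = - \frac{112633831344}{4838921263}$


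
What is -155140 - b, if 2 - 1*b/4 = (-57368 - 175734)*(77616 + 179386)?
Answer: -239630875964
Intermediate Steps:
b = 239630720824 (b = 8 - 4*(-57368 - 175734)*(77616 + 179386) = 8 - (-932408)*257002 = 8 - 4*(-59907680204) = 8 + 239630720816 = 239630720824)
-155140 - b = -155140 - 1*239630720824 = -155140 - 239630720824 = -239630875964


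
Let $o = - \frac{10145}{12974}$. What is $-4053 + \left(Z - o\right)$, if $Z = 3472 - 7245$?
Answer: $- \frac{101524379}{12974} \approx -7825.2$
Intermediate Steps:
$Z = -3773$ ($Z = 3472 - 7245 = -3773$)
$o = - \frac{10145}{12974}$ ($o = \left(-10145\right) \frac{1}{12974} = - \frac{10145}{12974} \approx -0.78195$)
$-4053 + \left(Z - o\right) = -4053 - \frac{48940757}{12974} = - \frac{101524379}{12974}$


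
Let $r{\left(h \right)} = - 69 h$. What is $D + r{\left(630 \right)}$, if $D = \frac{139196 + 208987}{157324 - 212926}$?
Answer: $- \frac{268596347}{6178} \approx -43476.0$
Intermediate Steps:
$D = - \frac{38687}{6178}$ ($D = \frac{348183}{-55602} = 348183 \left(- \frac{1}{55602}\right) = - \frac{38687}{6178} \approx -6.2621$)
$D + r{\left(630 \right)} = - \frac{38687}{6178} - 43470 = - \frac{268596347}{6178}$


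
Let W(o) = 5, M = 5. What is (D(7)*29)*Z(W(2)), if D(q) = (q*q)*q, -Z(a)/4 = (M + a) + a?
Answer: -596820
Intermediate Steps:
Z(a) = -20 - 8*a (Z(a) = -4*((5 + a) + a) = -4*(5 + 2*a) = -20 - 8*a)
D(q) = q**3 (D(q) = q**2*q = q**3)
(D(7)*29)*Z(W(2)) = (7**3*29)*(-20 - 8*5) = (343*29)*(-20 - 40) = 9947*(-60) = -596820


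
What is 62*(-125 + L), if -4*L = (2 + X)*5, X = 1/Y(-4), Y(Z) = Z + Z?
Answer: -126325/16 ≈ -7895.3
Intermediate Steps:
Y(Z) = 2*Z
X = -⅛ (X = 1/(2*(-4)) = 1/(-8) = -⅛ ≈ -0.12500)
L = -75/32 (L = -(2 - ⅛)*5/4 = -15*5/32 = -¼*75/8 = -75/32 ≈ -2.3438)
62*(-125 + L) = 62*(-125 - 75/32) = 62*(-4075/32) = -126325/16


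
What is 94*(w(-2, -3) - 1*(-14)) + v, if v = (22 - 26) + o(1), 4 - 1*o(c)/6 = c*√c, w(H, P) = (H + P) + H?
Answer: 672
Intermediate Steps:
w(H, P) = P + 2*H
o(c) = 24 - 6*c^(3/2) (o(c) = 24 - 6*c*√c = 24 - 6*c^(3/2))
v = 14 (v = (22 - 26) + (24 - 6*1^(3/2)) = -4 + (24 - 6*1) = -4 + (24 - 6) = -4 + 18 = 14)
94*(w(-2, -3) - 1*(-14)) + v = 94*((-3 + 2*(-2)) - 1*(-14)) + 14 = 94*((-3 - 4) + 14) + 14 = 94*(-7 + 14) + 14 = 94*7 + 14 = 658 + 14 = 672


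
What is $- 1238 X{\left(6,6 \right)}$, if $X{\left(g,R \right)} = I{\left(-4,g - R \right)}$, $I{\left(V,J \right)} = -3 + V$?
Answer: $8666$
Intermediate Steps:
$X{\left(g,R \right)} = -7$ ($X{\left(g,R \right)} = -3 - 4 = -7$)
$- 1238 X{\left(6,6 \right)} = \left(-1238\right) \left(-7\right) = 8666$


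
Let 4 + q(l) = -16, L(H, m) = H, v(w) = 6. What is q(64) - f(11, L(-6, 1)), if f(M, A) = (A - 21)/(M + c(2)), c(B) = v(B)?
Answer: -313/17 ≈ -18.412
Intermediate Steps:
c(B) = 6
q(l) = -20 (q(l) = -4 - 16 = -20)
f(M, A) = (-21 + A)/(6 + M) (f(M, A) = (A - 21)/(M + 6) = (-21 + A)/(6 + M))
q(64) - f(11, L(-6, 1)) = -20 - (-21 - 6)/(6 + 11) = -20 - (-27)/17 = -20 - 1*(-27/17) = -20 + 27/17 = -313/17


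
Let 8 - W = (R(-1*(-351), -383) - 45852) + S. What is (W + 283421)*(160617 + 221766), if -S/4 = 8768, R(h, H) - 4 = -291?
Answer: 139432137120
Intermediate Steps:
R(h, H) = -287 (R(h, H) = 4 - 291 = -287)
S = -35072 (S = -4*8768 = -35072)
W = 81219 (W = 8 - ((-287 - 45852) - 35072) = 8 - (-46139 - 35072) = 8 - 1*(-81211) = 8 + 81211 = 81219)
(W + 283421)*(160617 + 221766) = (81219 + 283421)*(160617 + 221766) = 364640*382383 = 139432137120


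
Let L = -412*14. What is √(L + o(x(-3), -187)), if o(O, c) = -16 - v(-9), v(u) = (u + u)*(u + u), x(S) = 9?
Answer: 2*I*√1527 ≈ 78.154*I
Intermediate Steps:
v(u) = 4*u² (v(u) = (2*u)*(2*u) = 4*u²)
L = -5768
o(O, c) = -340 (o(O, c) = -16 - 4*(-9)² = -16 - 4*81 = -16 - 1*324 = -16 - 324 = -340)
√(L + o(x(-3), -187)) = √(-5768 - 340) = √(-6108) = 2*I*√1527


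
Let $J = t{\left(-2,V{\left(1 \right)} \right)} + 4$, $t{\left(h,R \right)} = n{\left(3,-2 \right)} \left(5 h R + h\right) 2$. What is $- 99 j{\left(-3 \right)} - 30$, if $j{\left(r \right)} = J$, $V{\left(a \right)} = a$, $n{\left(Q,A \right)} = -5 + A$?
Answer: $-17058$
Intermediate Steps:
$t{\left(h,R \right)} = - 14 h - 70 R h$ ($t{\left(h,R \right)} = \left(-5 - 2\right) \left(5 h R + h\right) 2 = - 7 \left(5 R h + h\right) 2 = - 7 \left(h + 5 R h\right) 2 = \left(- 7 h - 35 R h\right) 2 = - 14 h - 70 R h$)
$J = 172$ ($J = \left(-14\right) \left(-2\right) \left(1 + 5 \cdot 1\right) + 4 = \left(-14\right) \left(-2\right) \left(1 + 5\right) + 4 = \left(-14\right) \left(-2\right) 6 + 4 = 168 + 4 = 172$)
$j{\left(r \right)} = 172$
$- 99 j{\left(-3 \right)} - 30 = \left(-99\right) 172 - 30 = -17028 - 30 = -17058$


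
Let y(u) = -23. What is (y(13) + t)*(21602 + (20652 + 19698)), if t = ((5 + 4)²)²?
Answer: 405042176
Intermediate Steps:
t = 6561 (t = (9²)² = 81² = 6561)
(y(13) + t)*(21602 + (20652 + 19698)) = (-23 + 6561)*(21602 + (20652 + 19698)) = 6538*(21602 + 40350) = 6538*61952 = 405042176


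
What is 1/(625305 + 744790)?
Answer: 1/1370095 ≈ 7.2988e-7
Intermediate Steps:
1/(625305 + 744790) = 1/1370095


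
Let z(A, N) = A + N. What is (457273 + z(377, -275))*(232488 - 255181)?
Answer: -10379210875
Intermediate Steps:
(457273 + z(377, -275))*(232488 - 255181) = (457273 + (377 - 275))*(232488 - 255181) = (457273 + 102)*(-22693) = 457375*(-22693) = -10379210875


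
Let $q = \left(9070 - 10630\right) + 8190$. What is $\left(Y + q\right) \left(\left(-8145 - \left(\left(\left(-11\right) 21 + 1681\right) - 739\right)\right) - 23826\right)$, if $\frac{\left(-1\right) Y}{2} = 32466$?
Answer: $1905425964$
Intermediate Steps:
$q = 6630$ ($q = -1560 + 8190 = 6630$)
$Y = -64932$ ($Y = \left(-2\right) 32466 = -64932$)
$\left(Y + q\right) \left(\left(-8145 - \left(\left(\left(-11\right) 21 + 1681\right) - 739\right)\right) - 23826\right) = \left(-64932 + 6630\right) \left(\left(-8145 - \left(\left(\left(-11\right) 21 + 1681\right) - 739\right)\right) - 23826\right) = - 58302 \left(\left(-8145 - \left(\left(-231 + 1681\right) - 739\right)\right) - 23826\right) = - 58302 \left(\left(-8145 - \left(1450 - 739\right)\right) - 23826\right) = - 58302 \left(\left(-8145 - 711\right) - 23826\right) = - 58302 \left(-8856 - 23826\right) = \left(-58302\right) \left(-32682\right) = 1905425964$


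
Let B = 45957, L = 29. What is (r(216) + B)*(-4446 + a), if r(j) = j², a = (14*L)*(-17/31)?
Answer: -13403694264/31 ≈ -4.3238e+8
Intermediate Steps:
a = -6902/31 (a = (14*29)*(-17/31) = 406*(-17*1/31) = 406*(-17/31) = -6902/31 ≈ -222.65)
(r(216) + B)*(-4446 + a) = (216² + 45957)*(-4446 - 6902/31) = (46656 + 45957)*(-144728/31) = 92613*(-144728/31) = -13403694264/31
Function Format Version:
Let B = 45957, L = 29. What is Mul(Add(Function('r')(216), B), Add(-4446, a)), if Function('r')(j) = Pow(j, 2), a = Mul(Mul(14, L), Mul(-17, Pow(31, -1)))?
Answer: Rational(-13403694264, 31) ≈ -4.3238e+8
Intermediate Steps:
a = Rational(-6902, 31) (a = Mul(Mul(14, 29), Mul(-17, Pow(31, -1))) = Mul(406, Mul(-17, Rational(1, 31))) = Mul(406, Rational(-17, 31)) = Rational(-6902, 31) ≈ -222.65)
Mul(Add(Function('r')(216), B), Add(-4446, a)) = Mul(Add(Pow(216, 2), 45957), Add(-4446, Rational(-6902, 31))) = Mul(Add(46656, 45957), Rational(-144728, 31)) = Mul(92613, Rational(-144728, 31)) = Rational(-13403694264, 31)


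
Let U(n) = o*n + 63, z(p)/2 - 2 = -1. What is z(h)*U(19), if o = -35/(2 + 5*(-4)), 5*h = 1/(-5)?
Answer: 1799/9 ≈ 199.89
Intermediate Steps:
h = -1/25 (h = (⅕)/(-5) = (⅕)*(-⅕) = -1/25 ≈ -0.040000)
z(p) = 2 (z(p) = 4 + 2*(-1) = 4 - 2 = 2)
o = 35/18 (o = -35/(2 - 20) = -35/(-18) = -35*(-1/18) = 35/18 ≈ 1.9444)
U(n) = 63 + 35*n/18 (U(n) = 35*n/18 + 63 = 63 + 35*n/18)
z(h)*U(19) = 2*(63 + (35/18)*19) = 2*(63 + 665/18) = 2*(1799/18) = 1799/9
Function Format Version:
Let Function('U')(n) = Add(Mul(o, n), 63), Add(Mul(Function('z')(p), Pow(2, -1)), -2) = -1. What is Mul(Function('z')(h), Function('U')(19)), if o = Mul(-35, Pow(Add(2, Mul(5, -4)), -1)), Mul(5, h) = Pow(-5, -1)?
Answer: Rational(1799, 9) ≈ 199.89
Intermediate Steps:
h = Rational(-1, 25) (h = Mul(Rational(1, 5), Pow(-5, -1)) = Mul(Rational(1, 5), Rational(-1, 5)) = Rational(-1, 25) ≈ -0.040000)
Function('z')(p) = 2 (Function('z')(p) = Add(4, Mul(2, -1)) = Add(4, -2) = 2)
o = Rational(35, 18) (o = Mul(-35, Pow(Add(2, -20), -1)) = Mul(-35, Pow(-18, -1)) = Mul(-35, Rational(-1, 18)) = Rational(35, 18) ≈ 1.9444)
Function('U')(n) = Add(63, Mul(Rational(35, 18), n)) (Function('U')(n) = Add(Mul(Rational(35, 18), n), 63) = Add(63, Mul(Rational(35, 18), n)))
Mul(Function('z')(h), Function('U')(19)) = Mul(2, Add(63, Mul(Rational(35, 18), 19))) = Mul(2, Add(63, Rational(665, 18))) = Mul(2, Rational(1799, 18)) = Rational(1799, 9)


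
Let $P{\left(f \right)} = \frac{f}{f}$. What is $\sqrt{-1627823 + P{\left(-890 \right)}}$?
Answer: $i \sqrt{1627822} \approx 1275.9 i$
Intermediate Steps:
$P{\left(f \right)} = 1$
$\sqrt{-1627823 + P{\left(-890 \right)}} = \sqrt{-1627823 + 1} = \sqrt{-1627822} = i \sqrt{1627822}$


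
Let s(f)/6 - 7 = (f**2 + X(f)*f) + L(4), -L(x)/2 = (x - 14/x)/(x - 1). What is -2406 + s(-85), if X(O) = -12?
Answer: 47104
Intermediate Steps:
L(x) = -2*(x - 14/x)/(-1 + x) (L(x) = -2*(x - 14/x)/(x - 1) = -2*(x - 14/x)/(-1 + x))
s(f) = 40 - 72*f + 6*f**2 (s(f) = 42 + 6*((f**2 - 12*f) + 2*(14 - 1*4**2)/(4*(-1 + 4))) = 42 + 6*((f**2 - 12*f) + 2*(1/4)*(14 - 1*16)/3) = 42 + 6*((f**2 - 12*f) + 2*(1/4)*(1/3)*(14 - 16)) = 42 + 6*((f**2 - 12*f) + 2*(1/4)*(1/3)*(-2)) = 42 + 6*((f**2 - 12*f) - 1/3) = 42 + 6*(-1/3 + f**2 - 12*f) = 42 + (-2 - 72*f + 6*f**2) = 40 - 72*f + 6*f**2)
-2406 + s(-85) = -2406 + (40 - 72*(-85) + 6*(-85)**2) = -2406 + (40 + 6120 + 6*7225) = -2406 + (40 + 6120 + 43350) = -2406 + 49510 = 47104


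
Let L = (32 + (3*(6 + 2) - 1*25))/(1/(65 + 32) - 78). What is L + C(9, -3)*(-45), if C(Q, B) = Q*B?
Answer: 9188468/7565 ≈ 1214.6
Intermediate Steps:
L = -3007/7565 (L = (32 + (3*8 - 25))/(1/97 - 78) = (32 + (24 - 25))/(1/97 - 78) = (32 - 1)/(-7565/97) = 31*(-97/7565) = -3007/7565 ≈ -0.39749)
C(Q, B) = B*Q
L + C(9, -3)*(-45) = -3007/7565 - 3*9*(-45) = -3007/7565 - 27*(-45) = -3007/7565 + 1215 = 9188468/7565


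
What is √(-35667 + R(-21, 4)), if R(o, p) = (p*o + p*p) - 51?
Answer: I*√35786 ≈ 189.17*I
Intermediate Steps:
R(o, p) = -51 + p² + o*p (R(o, p) = (o*p + p²) - 51 = (p² + o*p) - 51 = -51 + p² + o*p)
√(-35667 + R(-21, 4)) = √(-35667 + (-51 + 4² - 21*4)) = √(-35667 + (-51 + 16 - 84)) = √(-35667 - 119) = √(-35786) = I*√35786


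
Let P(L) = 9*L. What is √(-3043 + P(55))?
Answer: 14*I*√13 ≈ 50.478*I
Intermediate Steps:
√(-3043 + P(55)) = √(-3043 + 9*55) = √(-3043 + 495) = √(-2548) = 14*I*√13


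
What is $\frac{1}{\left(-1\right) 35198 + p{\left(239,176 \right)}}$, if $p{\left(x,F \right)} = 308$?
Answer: $- \frac{1}{34890} \approx -2.8662 \cdot 10^{-5}$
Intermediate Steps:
$\frac{1}{\left(-1\right) 35198 + p{\left(239,176 \right)}} = \frac{1}{\left(-1\right) 35198 + 308} = \frac{1}{-35198 + 308} = \frac{1}{-34890} = - \frac{1}{34890}$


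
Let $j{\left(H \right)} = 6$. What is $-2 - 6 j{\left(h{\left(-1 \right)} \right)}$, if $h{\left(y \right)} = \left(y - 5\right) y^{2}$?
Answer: $-38$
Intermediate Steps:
$h{\left(y \right)} = y^{2} \left(-5 + y\right)$ ($h{\left(y \right)} = \left(-5 + y\right) y^{2} = y^{2} \left(-5 + y\right)$)
$-2 - 6 j{\left(h{\left(-1 \right)} \right)} = -2 - 36 = -38$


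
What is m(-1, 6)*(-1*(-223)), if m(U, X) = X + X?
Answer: 2676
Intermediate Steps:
m(U, X) = 2*X
m(-1, 6)*(-1*(-223)) = (2*6)*(-1*(-223)) = 12*223 = 2676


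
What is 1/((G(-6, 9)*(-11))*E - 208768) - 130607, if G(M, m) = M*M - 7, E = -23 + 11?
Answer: -26766598581/204940 ≈ -1.3061e+5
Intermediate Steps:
E = -12
G(M, m) = -7 + M² (G(M, m) = M² - 7 = -7 + M²)
1/((G(-6, 9)*(-11))*E - 208768) - 130607 = 1/(((-7 + (-6)²)*(-11))*(-12) - 208768) - 130607 = 1/(((-7 + 36)*(-11))*(-12) - 208768) - 130607 = 1/((29*(-11))*(-12) - 208768) - 130607 = 1/(-319*(-12) - 208768) - 130607 = 1/(3828 - 208768) - 130607 = 1/(-204940) - 130607 = -1/204940 - 130607 = -26766598581/204940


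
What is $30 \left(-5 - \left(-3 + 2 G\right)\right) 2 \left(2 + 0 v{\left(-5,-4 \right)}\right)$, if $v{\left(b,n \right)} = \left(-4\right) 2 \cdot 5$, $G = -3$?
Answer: $480$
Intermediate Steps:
$v{\left(b,n \right)} = -40$ ($v{\left(b,n \right)} = \left(-8\right) 5 = -40$)
$30 \left(-5 - \left(-3 + 2 G\right)\right) 2 \left(2 + 0 v{\left(-5,-4 \right)}\right) = 30 \left(-5 + \left(\left(-2\right) \left(-3\right) + 3\right)\right) 2 \left(2 + 0 \left(-40\right)\right) = 30 \left(-5 + \left(6 + 3\right)\right) 2 \left(2 + 0\right) = 30 \left(-5 + 9\right) 2 \cdot 2 = 30 \cdot 4 \cdot 2 \cdot 2 = 30 \cdot 8 \cdot 2 = 240 \cdot 2 = 480$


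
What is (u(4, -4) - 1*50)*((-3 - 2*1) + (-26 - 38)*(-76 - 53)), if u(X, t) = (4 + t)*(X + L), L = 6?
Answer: -412550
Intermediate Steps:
u(X, t) = (4 + t)*(6 + X) (u(X, t) = (4 + t)*(X + 6) = (4 + t)*(6 + X))
(u(4, -4) - 1*50)*((-3 - 2*1) + (-26 - 38)*(-76 - 53)) = ((24 + 4*4 + 6*(-4) + 4*(-4)) - 1*50)*((-3 - 2*1) + (-26 - 38)*(-76 - 53)) = ((24 + 16 - 24 - 16) - 50)*((-3 - 2) - 64*(-129)) = (0 - 50)*(-5 + 8256) = -50*8251 = -412550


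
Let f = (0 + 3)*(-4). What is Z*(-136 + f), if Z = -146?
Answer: 21608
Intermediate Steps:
f = -12 (f = 3*(-4) = -12)
Z*(-136 + f) = -146*(-136 - 12) = -146*(-148) = 21608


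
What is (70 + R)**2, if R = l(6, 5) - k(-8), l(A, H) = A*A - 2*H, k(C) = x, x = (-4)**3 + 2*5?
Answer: 22500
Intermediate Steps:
x = -54 (x = -64 + 10 = -54)
k(C) = -54
l(A, H) = A**2 - 2*H
R = 80 (R = (6**2 - 2*5) - 1*(-54) = (36 - 10) + 54 = 26 + 54 = 80)
(70 + R)**2 = (70 + 80)**2 = 150**2 = 22500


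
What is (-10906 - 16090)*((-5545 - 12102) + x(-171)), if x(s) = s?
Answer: 481014728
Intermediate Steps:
(-10906 - 16090)*((-5545 - 12102) + x(-171)) = (-10906 - 16090)*((-5545 - 12102) - 171) = -26996*(-17647 - 171) = -26996*(-17818) = 481014728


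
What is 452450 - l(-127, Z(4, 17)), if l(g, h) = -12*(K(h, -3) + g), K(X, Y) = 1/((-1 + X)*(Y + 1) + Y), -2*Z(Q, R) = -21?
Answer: 4960180/11 ≈ 4.5093e+5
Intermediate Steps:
Z(Q, R) = 21/2 (Z(Q, R) = -1/2*(-21) = 21/2)
K(X, Y) = 1/(Y + (1 + Y)*(-1 + X)) (K(X, Y) = 1/((-1 + X)*(1 + Y) + Y) = 1/((1 + Y)*(-1 + X) + Y) = 1/(Y + (1 + Y)*(-1 + X)))
l(g, h) = -12*g - 12/(-1 - 2*h) (l(g, h) = -12*(1/(-1 + h + h*(-3)) + g) = -12*(1/(-1 + h - 3*h) + g) = -12*(1/(-1 - 2*h) + g) = -12*(g + 1/(-1 - 2*h)) = -12*g - 12/(-1 - 2*h))
452450 - l(-127, Z(4, 17)) = 452450 - 12*(1 - 1*(-127) - 2*(-127)*21/2)/(1 + 2*(21/2)) = 452450 - 12*(1 + 127 + 2667)/(1 + 21) = 452450 - 12*2795/22 = 452450 - 1*16770/11 = 452450 - 16770/11 = 4960180/11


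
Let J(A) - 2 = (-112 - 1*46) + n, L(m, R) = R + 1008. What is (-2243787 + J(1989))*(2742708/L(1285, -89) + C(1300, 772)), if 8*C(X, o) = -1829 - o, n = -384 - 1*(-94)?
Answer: -43877773643385/7352 ≈ -5.9681e+9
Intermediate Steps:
L(m, R) = 1008 + R
n = -290 (n = -384 + 94 = -290)
C(X, o) = -1829/8 - o/8 (C(X, o) = (-1829 - o)/8 = -1829/8 - o/8)
J(A) = -446 (J(A) = 2 + ((-112 - 1*46) - 290) = 2 + ((-112 - 46) - 290) = 2 + (-158 - 290) = 2 - 448 = -446)
(-2243787 + J(1989))*(2742708/L(1285, -89) + C(1300, 772)) = (-2243787 - 446)*(2742708/(1008 - 89) + (-1829/8 - ⅛*772)) = -2244233*(2742708/919 + (-1829/8 - 193/2)) = -2244233*(2742708*(1/919) - 2601/8) = -2244233*(2742708/919 - 2601/8) = -2244233*19551345/7352 = -43877773643385/7352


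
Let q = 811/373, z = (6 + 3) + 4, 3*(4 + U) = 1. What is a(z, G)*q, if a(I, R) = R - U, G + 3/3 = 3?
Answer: 13787/1119 ≈ 12.321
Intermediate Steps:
U = -11/3 (U = -4 + (⅓)*1 = -4 + ⅓ = -11/3 ≈ -3.6667)
z = 13 (z = 9 + 4 = 13)
G = 2 (G = -1 + 3 = 2)
q = 811/373 (q = 811*(1/373) = 811/373 ≈ 2.1743)
a(I, R) = 11/3 + R (a(I, R) = R - 1*(-11/3) = R + 11/3 = 11/3 + R)
a(z, G)*q = (11/3 + 2)*(811/373) = (17/3)*(811/373) = 13787/1119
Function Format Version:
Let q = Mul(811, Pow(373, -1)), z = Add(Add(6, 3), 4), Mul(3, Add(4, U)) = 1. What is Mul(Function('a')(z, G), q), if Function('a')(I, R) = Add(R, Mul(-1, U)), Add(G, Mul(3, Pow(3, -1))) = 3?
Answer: Rational(13787, 1119) ≈ 12.321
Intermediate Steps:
U = Rational(-11, 3) (U = Add(-4, Mul(Rational(1, 3), 1)) = Add(-4, Rational(1, 3)) = Rational(-11, 3) ≈ -3.6667)
z = 13 (z = Add(9, 4) = 13)
G = 2 (G = Add(-1, 3) = 2)
q = Rational(811, 373) (q = Mul(811, Rational(1, 373)) = Rational(811, 373) ≈ 2.1743)
Function('a')(I, R) = Add(Rational(11, 3), R) (Function('a')(I, R) = Add(R, Mul(-1, Rational(-11, 3))) = Add(R, Rational(11, 3)) = Add(Rational(11, 3), R))
Mul(Function('a')(z, G), q) = Mul(Add(Rational(11, 3), 2), Rational(811, 373)) = Mul(Rational(17, 3), Rational(811, 373)) = Rational(13787, 1119)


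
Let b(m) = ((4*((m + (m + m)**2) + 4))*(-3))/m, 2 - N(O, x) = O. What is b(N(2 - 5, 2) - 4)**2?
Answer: 11664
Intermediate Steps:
N(O, x) = 2 - O
b(m) = (-48 - 48*m**2 - 12*m)/m (b(m) = ((4*((m + (2*m)**2) + 4))*(-3))/m = ((4*((m + 4*m**2) + 4))*(-3))/m = ((4*(4 + m + 4*m**2))*(-3))/m = ((16 + 4*m + 16*m**2)*(-3))/m = (-48 - 48*m**2 - 12*m)/m)
b(N(2 - 5, 2) - 4)**2 = (-12 - 48*((2 - (2 - 5)) - 4) - 48/((2 - (2 - 5)) - 4))**2 = (-12 - 48*((2 - 1*(-3)) - 4) - 48/((2 - 1*(-3)) - 4))**2 = (-12 - 48*((2 + 3) - 4) - 48/((2 + 3) - 4))**2 = (-12 - 48*(5 - 4) - 48/(5 - 4))**2 = (-12 - 48*1 - 48/1)**2 = (-12 - 48 - 48*1)**2 = (-12 - 48 - 48)**2 = (-108)**2 = 11664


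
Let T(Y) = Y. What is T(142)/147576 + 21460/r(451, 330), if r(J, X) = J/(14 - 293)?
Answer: -40163073809/3025308 ≈ -13276.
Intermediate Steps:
r(J, X) = -J/279 (r(J, X) = J/(-279) = J*(-1/279) = -J/279)
T(142)/147576 + 21460/r(451, 330) = 142/147576 + 21460/((-1/279*451)) = 142*(1/147576) + 21460/(-451/279) = 71/73788 + 21460*(-279/451) = 71/73788 - 5987340/451 = -40163073809/3025308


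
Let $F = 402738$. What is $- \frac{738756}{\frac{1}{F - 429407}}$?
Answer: $19701883764$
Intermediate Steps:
$- \frac{738756}{\frac{1}{F - 429407}} = - \frac{738756}{\frac{1}{402738 - 429407}} = - \frac{738756}{\frac{1}{-26669}} = - \frac{738756}{- \frac{1}{26669}} = \left(-738756\right) \left(-26669\right) = 19701883764$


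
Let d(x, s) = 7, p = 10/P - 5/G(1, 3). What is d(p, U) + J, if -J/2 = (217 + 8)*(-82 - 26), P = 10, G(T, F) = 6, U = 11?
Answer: 48607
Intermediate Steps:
p = ⅙ (p = 10/10 - 5/6 = 10*(⅒) - 5*⅙ = 1 - ⅚ = ⅙ ≈ 0.16667)
J = 48600 (J = -2*(217 + 8)*(-82 - 26) = -450*(-108) = -2*(-24300) = 48600)
d(p, U) + J = 7 + 48600 = 48607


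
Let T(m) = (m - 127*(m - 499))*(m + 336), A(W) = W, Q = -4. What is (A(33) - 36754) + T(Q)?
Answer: 21170443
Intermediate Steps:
T(m) = (336 + m)*(63373 - 126*m) (T(m) = (m - 127*(-499 + m))*(336 + m) = (m + (63373 - 127*m))*(336 + m) = (63373 - 126*m)*(336 + m) = (336 + m)*(63373 - 126*m))
(A(33) - 36754) + T(Q) = (33 - 36754) + (21293328 - 126*(-4)² + 21037*(-4)) = -36721 + (21293328 - 126*16 - 84148) = -36721 + (21293328 - 2016 - 84148) = -36721 + 21207164 = 21170443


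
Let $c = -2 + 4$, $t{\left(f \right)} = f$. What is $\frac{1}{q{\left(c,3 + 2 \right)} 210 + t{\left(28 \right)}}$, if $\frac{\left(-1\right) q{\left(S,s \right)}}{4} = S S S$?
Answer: $- \frac{1}{6692} \approx -0.00014943$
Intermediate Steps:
$c = 2$
$q{\left(S,s \right)} = - 4 S^{3}$ ($q{\left(S,s \right)} = - 4 S S S = - 4 S^{2} S = - 4 S^{3}$)
$\frac{1}{q{\left(c,3 + 2 \right)} 210 + t{\left(28 \right)}} = \frac{1}{- 4 \cdot 2^{3} \cdot 210 + 28} = \frac{1}{\left(-4\right) 8 \cdot 210 + 28} = \frac{1}{\left(-32\right) 210 + 28} = \frac{1}{-6720 + 28} = \frac{1}{-6692} = - \frac{1}{6692}$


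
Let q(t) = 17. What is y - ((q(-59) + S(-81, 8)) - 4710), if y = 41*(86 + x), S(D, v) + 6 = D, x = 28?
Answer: 9454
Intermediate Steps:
S(D, v) = -6 + D
y = 4674 (y = 41*(86 + 28) = 41*114 = 4674)
y - ((q(-59) + S(-81, 8)) - 4710) = 4674 - ((17 + (-6 - 81)) - 4710) = 4674 - ((17 - 87) - 4710) = 4674 - (-70 - 4710) = 4674 - 1*(-4780) = 4674 + 4780 = 9454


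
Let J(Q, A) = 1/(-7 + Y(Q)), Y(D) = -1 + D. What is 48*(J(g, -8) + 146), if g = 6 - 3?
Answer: 34992/5 ≈ 6998.4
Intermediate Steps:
g = 3
J(Q, A) = 1/(-8 + Q) (J(Q, A) = 1/(-7 + (-1 + Q)) = 1/(-8 + Q))
48*(J(g, -8) + 146) = 48*(1/(-8 + 3) + 146) = 48*(1/(-5) + 146) = 48*(-1/5 + 146) = 48*(729/5) = 34992/5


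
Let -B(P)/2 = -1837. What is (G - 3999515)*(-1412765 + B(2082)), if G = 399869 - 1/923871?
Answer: 1562028358952940899/307957 ≈ 5.0722e+12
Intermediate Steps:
B(P) = 3674 (B(P) = -2*(-1837) = 3674)
G = 369427372898/923871 (G = 399869 - 1*1/923871 = 399869 - 1/923871 = 369427372898/923871 ≈ 3.9987e+5)
(G - 3999515)*(-1412765 + B(2082)) = (369427372898/923871 - 3999515)*(-1412765 + 3674) = -3325608549667/923871*(-1409091) = 1562028358952940899/307957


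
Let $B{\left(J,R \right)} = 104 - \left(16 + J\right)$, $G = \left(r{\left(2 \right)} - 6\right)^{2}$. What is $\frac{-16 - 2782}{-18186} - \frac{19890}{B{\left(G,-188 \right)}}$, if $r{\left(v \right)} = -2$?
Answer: $- \frac{30137699}{36372} \approx -828.6$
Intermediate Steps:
$G = 64$ ($G = \left(-2 - 6\right)^{2} = \left(-8\right)^{2} = 64$)
$B{\left(J,R \right)} = 88 - J$
$\frac{-16 - 2782}{-18186} - \frac{19890}{B{\left(G,-188 \right)}} = \frac{-16 - 2782}{-18186} - \frac{19890}{88 - 64} = \left(-16 - 2782\right) \left(- \frac{1}{18186}\right) - \frac{19890}{88 - 64} = \left(-2798\right) \left(- \frac{1}{18186}\right) - \frac{19890}{24} = \frac{1399}{9093} - \frac{3315}{4} = - \frac{30137699}{36372}$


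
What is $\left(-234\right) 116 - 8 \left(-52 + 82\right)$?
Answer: $-27384$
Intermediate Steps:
$\left(-234\right) 116 - 8 \left(-52 + 82\right) = -27144 - 240 = -27384$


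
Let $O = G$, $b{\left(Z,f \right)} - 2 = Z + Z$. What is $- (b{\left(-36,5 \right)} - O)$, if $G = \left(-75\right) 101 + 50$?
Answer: $-7455$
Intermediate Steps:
$b{\left(Z,f \right)} = 2 + 2 Z$ ($b{\left(Z,f \right)} = 2 + \left(Z + Z\right) = 2 + 2 Z$)
$G = -7525$ ($G = -7575 + 50 = -7525$)
$O = -7525$
$- (b{\left(-36,5 \right)} - O) = - (\left(2 + 2 \left(-36\right)\right) - -7525) = - (\left(2 - 72\right) + 7525) = - (-70 + 7525) = \left(-1\right) 7455 = -7455$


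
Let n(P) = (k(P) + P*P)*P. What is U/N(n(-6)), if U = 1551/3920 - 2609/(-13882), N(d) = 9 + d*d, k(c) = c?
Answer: 15879131/881807406480 ≈ 1.8007e-5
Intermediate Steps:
n(P) = P*(P + P²) (n(P) = (P + P*P)*P = (P + P²)*P = P*(P + P²))
N(d) = 9 + d²
U = 15879131/27208720 (U = 1551*(1/3920) - 2609*(-1/13882) = 1551/3920 + 2609/13882 = 15879131/27208720 ≈ 0.58360)
U/N(n(-6)) = 15879131/(27208720*(9 + ((-6)²*(1 - 6))²)) = 15879131/(27208720*(9 + (36*(-5))²)) = 15879131/(27208720*(9 + (-180)²)) = 15879131/(27208720*(9 + 32400)) = (15879131/27208720)/32409 = (15879131/27208720)*(1/32409) = 15879131/881807406480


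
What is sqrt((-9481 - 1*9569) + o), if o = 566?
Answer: 2*I*sqrt(4621) ≈ 135.96*I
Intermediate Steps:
sqrt((-9481 - 1*9569) + o) = sqrt((-9481 - 1*9569) + 566) = sqrt((-9481 - 9569) + 566) = sqrt(-19050 + 566) = sqrt(-18484) = 2*I*sqrt(4621)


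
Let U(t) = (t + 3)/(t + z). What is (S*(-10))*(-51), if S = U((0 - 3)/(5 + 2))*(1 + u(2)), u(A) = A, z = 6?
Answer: 9180/13 ≈ 706.15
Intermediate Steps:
U(t) = (3 + t)/(6 + t) (U(t) = (t + 3)/(t + 6) = (3 + t)/(6 + t))
S = 18/13 (S = ((3 + (0 - 3)/(5 + 2))/(6 + (0 - 3)/(5 + 2)))*(1 + 2) = ((3 - 3/7)/(6 - 3/7))*3 = ((18/7)/(39/7))*3 = ((7/39)*(18/7))*3 = (6/13)*3 = 18/13 ≈ 1.3846)
(S*(-10))*(-51) = ((18/13)*(-10))*(-51) = -180/13*(-51) = 9180/13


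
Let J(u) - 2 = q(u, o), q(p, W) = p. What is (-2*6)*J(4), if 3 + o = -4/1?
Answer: -72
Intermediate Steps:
o = -7 (o = -3 - 4/1 = -3 - 4*1 = -3 - 4 = -7)
J(u) = 2 + u
(-2*6)*J(4) = (-2*6)*(2 + 4) = -12*6 = -72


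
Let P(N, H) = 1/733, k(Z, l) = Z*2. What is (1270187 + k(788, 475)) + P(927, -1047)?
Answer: 932202280/733 ≈ 1.2718e+6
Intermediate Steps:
k(Z, l) = 2*Z
P(N, H) = 1/733
(1270187 + k(788, 475)) + P(927, -1047) = (1270187 + 2*788) + 1/733 = (1270187 + 1576) + 1/733 = 1271763 + 1/733 = 932202280/733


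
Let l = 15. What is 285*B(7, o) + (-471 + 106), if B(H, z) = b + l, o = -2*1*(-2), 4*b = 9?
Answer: 18205/4 ≈ 4551.3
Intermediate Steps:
b = 9/4 (b = (¼)*9 = 9/4 ≈ 2.2500)
o = 4 (o = -2*(-2) = 4)
B(H, z) = 69/4 (B(H, z) = 9/4 + 15 = 69/4)
285*B(7, o) + (-471 + 106) = 285*(69/4) + (-471 + 106) = 19665/4 - 365 = 18205/4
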